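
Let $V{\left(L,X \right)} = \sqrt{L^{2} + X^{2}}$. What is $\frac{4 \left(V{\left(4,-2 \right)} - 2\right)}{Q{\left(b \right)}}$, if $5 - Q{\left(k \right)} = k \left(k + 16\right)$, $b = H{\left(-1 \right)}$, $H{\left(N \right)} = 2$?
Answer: $\frac{8}{31} - \frac{8 \sqrt{5}}{31} \approx -0.31899$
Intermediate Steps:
$b = 2$
$Q{\left(k \right)} = 5 - k \left(16 + k\right)$ ($Q{\left(k \right)} = 5 - k \left(k + 16\right) = 5 - k \left(16 + k\right)$)
$\frac{4 \left(V{\left(4,-2 \right)} - 2\right)}{Q{\left(b \right)}} = \frac{4 \left(\sqrt{4^{2} + \left(-2\right)^{2}} - 2\right)}{5 - 2^{2} - 32} = \frac{4 \left(\sqrt{16 + 4} - 2\right)}{5 - 4 - 32} = \frac{4 \left(\sqrt{20} - 2\right)}{5 - 4 - 32} = \frac{4 \left(2 \sqrt{5} - 2\right)}{-31} = - \frac{4 \left(-2 + 2 \sqrt{5}\right)}{31} = - \frac{-8 + 8 \sqrt{5}}{31} = \frac{8}{31} - \frac{8 \sqrt{5}}{31}$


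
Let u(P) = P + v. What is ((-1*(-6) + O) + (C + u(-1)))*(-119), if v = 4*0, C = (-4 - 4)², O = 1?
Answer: -8330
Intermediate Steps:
C = 64 (C = (-8)² = 64)
v = 0
u(P) = P (u(P) = P + 0 = P)
((-1*(-6) + O) + (C + u(-1)))*(-119) = ((-1*(-6) + 1) + (64 - 1))*(-119) = ((6 + 1) + 63)*(-119) = (7 + 63)*(-119) = 70*(-119) = -8330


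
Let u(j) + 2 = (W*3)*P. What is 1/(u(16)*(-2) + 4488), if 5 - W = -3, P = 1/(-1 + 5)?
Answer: 1/4480 ≈ 0.00022321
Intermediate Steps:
P = ¼ (P = 1/4 = ¼ ≈ 0.25000)
W = 8 (W = 5 - 1*(-3) = 5 + 3 = 8)
u(j) = 4 (u(j) = -2 + (8*3)*(¼) = -2 + 24*(¼) = -2 + 6 = 4)
1/(u(16)*(-2) + 4488) = 1/(4*(-2) + 4488) = 1/(-8 + 4488) = 1/4480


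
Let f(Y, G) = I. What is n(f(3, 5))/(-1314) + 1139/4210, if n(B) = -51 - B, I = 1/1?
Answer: 857783/2765970 ≈ 0.31012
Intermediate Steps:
I = 1
f(Y, G) = 1
n(f(3, 5))/(-1314) + 1139/4210 = (-51 - 1*1)/(-1314) + 1139/4210 = (-51 - 1)*(-1/1314) + 1139*(1/4210) = -52*(-1/1314) + 1139/4210 = 26/657 + 1139/4210 = 857783/2765970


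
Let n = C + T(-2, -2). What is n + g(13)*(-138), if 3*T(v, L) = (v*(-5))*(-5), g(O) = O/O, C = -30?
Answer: -554/3 ≈ -184.67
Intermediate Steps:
g(O) = 1
T(v, L) = 25*v/3 (T(v, L) = ((v*(-5))*(-5))/3 = (-5*v*(-5))/3 = (25*v)/3 = 25*v/3)
n = -140/3 (n = -30 + (25/3)*(-2) = -30 - 50/3 = -140/3 ≈ -46.667)
n + g(13)*(-138) = -140/3 + 1*(-138) = -140/3 - 138 = -554/3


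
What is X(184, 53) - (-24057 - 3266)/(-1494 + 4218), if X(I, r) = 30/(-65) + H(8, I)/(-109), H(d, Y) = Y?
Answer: 30419387/3859908 ≈ 7.8809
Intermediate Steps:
X(I, r) = -6/13 - I/109 (X(I, r) = 30/(-65) + I/(-109) = 30*(-1/65) + I*(-1/109) = -6/13 - I/109)
X(184, 53) - (-24057 - 3266)/(-1494 + 4218) = (-6/13 - 1/109*184) - (-24057 - 3266)/(-1494 + 4218) = (-6/13 - 184/109) - (-27323)/2724 = -3046/1417 - (-27323)/2724 = -3046/1417 - 1*(-27323/2724) = -3046/1417 + 27323/2724 = 30419387/3859908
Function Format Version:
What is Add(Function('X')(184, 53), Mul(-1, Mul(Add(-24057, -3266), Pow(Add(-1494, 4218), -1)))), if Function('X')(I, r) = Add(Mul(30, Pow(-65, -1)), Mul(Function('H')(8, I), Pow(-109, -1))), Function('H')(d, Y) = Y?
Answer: Rational(30419387, 3859908) ≈ 7.8809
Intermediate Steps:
Function('X')(I, r) = Add(Rational(-6, 13), Mul(Rational(-1, 109), I)) (Function('X')(I, r) = Add(Mul(30, Pow(-65, -1)), Mul(I, Pow(-109, -1))) = Add(Mul(30, Rational(-1, 65)), Mul(I, Rational(-1, 109))) = Add(Rational(-6, 13), Mul(Rational(-1, 109), I)))
Add(Function('X')(184, 53), Mul(-1, Mul(Add(-24057, -3266), Pow(Add(-1494, 4218), -1)))) = Add(Add(Rational(-6, 13), Mul(Rational(-1, 109), 184)), Mul(-1, Mul(Add(-24057, -3266), Pow(Add(-1494, 4218), -1)))) = Add(Add(Rational(-6, 13), Rational(-184, 109)), Mul(-1, Mul(-27323, Pow(2724, -1)))) = Add(Rational(-3046, 1417), Mul(-1, Mul(-27323, Rational(1, 2724)))) = Add(Rational(-3046, 1417), Mul(-1, Rational(-27323, 2724))) = Add(Rational(-3046, 1417), Rational(27323, 2724)) = Rational(30419387, 3859908)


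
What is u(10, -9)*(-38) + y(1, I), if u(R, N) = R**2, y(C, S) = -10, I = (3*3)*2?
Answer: -3810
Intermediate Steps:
I = 18 (I = 9*2 = 18)
u(10, -9)*(-38) + y(1, I) = 10**2*(-38) - 10 = 100*(-38) - 10 = -3800 - 10 = -3810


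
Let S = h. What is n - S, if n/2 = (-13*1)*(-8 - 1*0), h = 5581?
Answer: -5373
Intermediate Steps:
S = 5581
n = 208 (n = 2*((-13*1)*(-8 - 1*0)) = 2*(-13*(-8 + 0)) = 2*(-13*(-8)) = 2*104 = 208)
n - S = 208 - 1*5581 = 208 - 5581 = -5373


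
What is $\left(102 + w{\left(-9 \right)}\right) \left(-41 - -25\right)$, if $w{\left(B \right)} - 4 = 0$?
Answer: $-1696$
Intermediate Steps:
$w{\left(B \right)} = 4$ ($w{\left(B \right)} = 4 + 0 = 4$)
$\left(102 + w{\left(-9 \right)}\right) \left(-41 - -25\right) = \left(102 + 4\right) \left(-41 - -25\right) = 106 \left(-41 + 25\right) = 106 \left(-16\right) = -1696$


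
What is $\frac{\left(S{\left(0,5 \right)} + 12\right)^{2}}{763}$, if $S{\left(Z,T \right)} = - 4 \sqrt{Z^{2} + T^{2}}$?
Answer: $\frac{64}{763} \approx 0.083879$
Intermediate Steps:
$S{\left(Z,T \right)} = - 4 \sqrt{T^{2} + Z^{2}}$
$\frac{\left(S{\left(0,5 \right)} + 12\right)^{2}}{763} = \frac{\left(- 4 \sqrt{5^{2} + 0^{2}} + 12\right)^{2}}{763} = \left(- 4 \sqrt{25 + 0} + 12\right)^{2} \cdot \frac{1}{763} = \left(- 4 \sqrt{25} + 12\right)^{2} \cdot \frac{1}{763} = \left(\left(-4\right) 5 + 12\right)^{2} \cdot \frac{1}{763} = \left(-20 + 12\right)^{2} \cdot \frac{1}{763} = \left(-8\right)^{2} \cdot \frac{1}{763} = 64 \cdot \frac{1}{763} = \frac{64}{763}$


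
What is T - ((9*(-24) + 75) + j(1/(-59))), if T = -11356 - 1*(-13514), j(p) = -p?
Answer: 135640/59 ≈ 2299.0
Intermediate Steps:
T = 2158 (T = -11356 + 13514 = 2158)
T - ((9*(-24) + 75) + j(1/(-59))) = 2158 - ((9*(-24) + 75) - 1/(-59)) = 2158 - ((-216 + 75) - 1*(-1/59)) = 2158 - (-141 + 1/59) = 2158 - 1*(-8318/59) = 2158 + 8318/59 = 135640/59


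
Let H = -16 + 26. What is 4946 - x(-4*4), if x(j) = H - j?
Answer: 4920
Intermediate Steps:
H = 10
x(j) = 10 - j
4946 - x(-4*4) = 4946 - (10 - (-4)*4) = 4946 - (10 - 1*(-16)) = 4946 - (10 + 16) = 4946 - 1*26 = 4946 - 26 = 4920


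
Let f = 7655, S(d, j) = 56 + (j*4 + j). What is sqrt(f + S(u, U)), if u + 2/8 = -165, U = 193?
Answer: 6*sqrt(241) ≈ 93.145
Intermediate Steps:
u = -661/4 (u = -1/4 - 165 = -661/4 ≈ -165.25)
S(d, j) = 56 + 5*j (S(d, j) = 56 + (4*j + j) = 56 + 5*j)
sqrt(f + S(u, U)) = sqrt(7655 + (56 + 5*193)) = sqrt(7655 + (56 + 965)) = sqrt(7655 + 1021) = sqrt(8676) = 6*sqrt(241)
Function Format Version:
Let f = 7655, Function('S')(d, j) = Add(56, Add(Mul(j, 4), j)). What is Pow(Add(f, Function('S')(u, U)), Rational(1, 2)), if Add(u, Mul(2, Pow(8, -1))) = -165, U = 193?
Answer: Mul(6, Pow(241, Rational(1, 2))) ≈ 93.145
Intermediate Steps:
u = Rational(-661, 4) (u = Add(Rational(-1, 4), -165) = Rational(-661, 4) ≈ -165.25)
Function('S')(d, j) = Add(56, Mul(5, j)) (Function('S')(d, j) = Add(56, Add(Mul(4, j), j)) = Add(56, Mul(5, j)))
Pow(Add(f, Function('S')(u, U)), Rational(1, 2)) = Pow(Add(7655, Add(56, Mul(5, 193))), Rational(1, 2)) = Pow(Add(7655, Add(56, 965)), Rational(1, 2)) = Pow(Add(7655, 1021), Rational(1, 2)) = Pow(8676, Rational(1, 2)) = Mul(6, Pow(241, Rational(1, 2)))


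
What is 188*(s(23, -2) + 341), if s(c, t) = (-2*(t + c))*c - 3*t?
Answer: -116372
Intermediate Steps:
s(c, t) = -3*t + c*(-2*c - 2*t) (s(c, t) = (-2*(c + t))*c - 3*t = (-2*c - 2*t)*c - 3*t = c*(-2*c - 2*t) - 3*t = -3*t + c*(-2*c - 2*t))
188*(s(23, -2) + 341) = 188*((-3*(-2) - 2*23² - 2*23*(-2)) + 341) = 188*((6 - 2*529 + 92) + 341) = 188*((6 - 1058 + 92) + 341) = 188*(-960 + 341) = 188*(-619) = -116372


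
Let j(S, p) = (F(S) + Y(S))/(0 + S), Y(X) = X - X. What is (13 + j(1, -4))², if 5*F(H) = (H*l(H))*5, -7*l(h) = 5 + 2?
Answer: 144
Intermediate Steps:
Y(X) = 0
l(h) = -1 (l(h) = -(5 + 2)/7 = -⅐*7 = -1)
F(H) = -H (F(H) = ((H*(-1))*5)/5 = (-H*5)/5 = (-5*H)/5 = -H)
j(S, p) = -1 (j(S, p) = (-S + 0)/(0 + S) = (-S)/S = -1)
(13 + j(1, -4))² = (13 - 1)² = 12² = 144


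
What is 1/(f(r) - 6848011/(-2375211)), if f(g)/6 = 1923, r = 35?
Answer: 2375211/27412032529 ≈ 8.6649e-5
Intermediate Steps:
f(g) = 11538 (f(g) = 6*1923 = 11538)
1/(f(r) - 6848011/(-2375211)) = 1/(11538 - 6848011/(-2375211)) = 1/(11538 - 6848011*(-1/2375211)) = 1/(11538 + 6848011/2375211) = 1/(27412032529/2375211) = 2375211/27412032529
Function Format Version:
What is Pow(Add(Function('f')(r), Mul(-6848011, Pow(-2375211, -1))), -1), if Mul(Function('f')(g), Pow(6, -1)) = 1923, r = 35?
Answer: Rational(2375211, 27412032529) ≈ 8.6649e-5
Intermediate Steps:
Function('f')(g) = 11538 (Function('f')(g) = Mul(6, 1923) = 11538)
Pow(Add(Function('f')(r), Mul(-6848011, Pow(-2375211, -1))), -1) = Pow(Add(11538, Mul(-6848011, Pow(-2375211, -1))), -1) = Pow(Add(11538, Mul(-6848011, Rational(-1, 2375211))), -1) = Pow(Add(11538, Rational(6848011, 2375211)), -1) = Pow(Rational(27412032529, 2375211), -1) = Rational(2375211, 27412032529)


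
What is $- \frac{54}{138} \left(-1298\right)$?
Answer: $\frac{11682}{23} \approx 507.91$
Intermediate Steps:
$- \frac{54}{138} \left(-1298\right) = \left(-54\right) \frac{1}{138} \left(-1298\right) = \left(- \frac{9}{23}\right) \left(-1298\right) = \frac{11682}{23}$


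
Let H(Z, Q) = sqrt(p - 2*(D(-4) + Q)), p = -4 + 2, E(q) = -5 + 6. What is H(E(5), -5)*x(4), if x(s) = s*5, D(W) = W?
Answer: 80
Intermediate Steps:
E(q) = 1
p = -2
x(s) = 5*s
H(Z, Q) = sqrt(6 - 2*Q) (H(Z, Q) = sqrt(-2 - 2*(-4 + Q)) = sqrt(-2 + (8 - 2*Q)) = sqrt(6 - 2*Q))
H(E(5), -5)*x(4) = sqrt(6 - 2*(-5))*(5*4) = sqrt(6 + 10)*20 = sqrt(16)*20 = 4*20 = 80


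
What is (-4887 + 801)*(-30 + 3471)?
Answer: -14059926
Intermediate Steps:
(-4887 + 801)*(-30 + 3471) = -4086*3441 = -14059926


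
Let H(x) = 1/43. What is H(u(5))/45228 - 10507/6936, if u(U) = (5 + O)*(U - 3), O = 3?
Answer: -1702837391/1124096712 ≈ -1.5148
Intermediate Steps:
u(U) = -24 + 8*U (u(U) = (5 + 3)*(U - 3) = 8*(-3 + U) = -24 + 8*U)
H(x) = 1/43
H(u(5))/45228 - 10507/6936 = (1/43)/45228 - 10507/6936 = (1/43)*(1/45228) - 10507*1/6936 = 1/1944804 - 10507/6936 = -1702837391/1124096712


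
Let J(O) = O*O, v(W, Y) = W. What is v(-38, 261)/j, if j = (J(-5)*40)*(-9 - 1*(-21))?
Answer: -19/6000 ≈ -0.0031667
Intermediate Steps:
J(O) = O²
j = 12000 (j = ((-5)²*40)*(-9 - 1*(-21)) = (25*40)*(-9 + 21) = 1000*12 = 12000)
v(-38, 261)/j = -38/12000 = -38*1/12000 = -19/6000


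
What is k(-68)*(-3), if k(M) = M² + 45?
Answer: -14007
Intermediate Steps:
k(M) = 45 + M²
k(-68)*(-3) = (45 + (-68)²)*(-3) = (45 + 4624)*(-3) = 4669*(-3) = -14007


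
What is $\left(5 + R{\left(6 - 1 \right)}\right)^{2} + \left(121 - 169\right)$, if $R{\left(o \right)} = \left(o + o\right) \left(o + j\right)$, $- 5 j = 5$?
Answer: $1977$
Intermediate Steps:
$j = -1$ ($j = \left(- \frac{1}{5}\right) 5 = -1$)
$R{\left(o \right)} = 2 o \left(-1 + o\right)$ ($R{\left(o \right)} = \left(o + o\right) \left(o - 1\right) = 2 o \left(-1 + o\right)$)
$\left(5 + R{\left(6 - 1 \right)}\right)^{2} + \left(121 - 169\right) = \left(5 + 2 \left(6 - 1\right) \left(-1 + \left(6 - 1\right)\right)\right)^{2} + \left(121 - 169\right) = \left(5 + 2 \cdot 5 \left(-1 + 5\right)\right)^{2} - 48 = \left(5 + 2 \cdot 5 \cdot 4\right)^{2} - 48 = \left(5 + 40\right)^{2} - 48 = 45^{2} - 48 = 2025 - 48 = 1977$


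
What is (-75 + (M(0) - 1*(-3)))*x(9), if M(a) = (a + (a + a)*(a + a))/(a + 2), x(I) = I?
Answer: -648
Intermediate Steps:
M(a) = (a + 4*a²)/(2 + a) (M(a) = (a + (2*a)*(2*a))/(2 + a) = (a + 4*a²)/(2 + a))
(-75 + (M(0) - 1*(-3)))*x(9) = (-75 + (0*(1 + 4*0)/(2 + 0) - 1*(-3)))*9 = (-75 + (0*(1 + 0)/2 + 3))*9 = (-75 + (0*(½)*1 + 3))*9 = (-75 + (0 + 3))*9 = (-75 + 3)*9 = -72*9 = -648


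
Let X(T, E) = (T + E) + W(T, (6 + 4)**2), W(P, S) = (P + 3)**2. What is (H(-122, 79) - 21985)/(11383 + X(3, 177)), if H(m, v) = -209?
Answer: -22194/11599 ≈ -1.9134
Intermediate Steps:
W(P, S) = (3 + P)**2
X(T, E) = E + T + (3 + T)**2 (X(T, E) = (T + E) + (3 + T)**2 = (E + T) + (3 + T)**2 = E + T + (3 + T)**2)
(H(-122, 79) - 21985)/(11383 + X(3, 177)) = (-209 - 21985)/(11383 + (177 + 3 + (3 + 3)**2)) = -22194/(11383 + (177 + 3 + 6**2)) = -22194/(11383 + (177 + 3 + 36)) = -22194/(11383 + 216) = -22194/11599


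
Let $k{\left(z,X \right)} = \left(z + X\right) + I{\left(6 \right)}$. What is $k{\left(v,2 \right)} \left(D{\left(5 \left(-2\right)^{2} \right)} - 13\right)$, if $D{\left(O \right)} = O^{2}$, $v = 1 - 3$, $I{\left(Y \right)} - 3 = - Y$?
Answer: $-1161$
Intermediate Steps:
$I{\left(Y \right)} = 3 - Y$
$v = -2$ ($v = 1 - 3 = -2$)
$k{\left(z,X \right)} = -3 + X + z$ ($k{\left(z,X \right)} = \left(z + X\right) + \left(3 - 6\right) = \left(X + z\right) + \left(3 - 6\right) = \left(X + z\right) - 3 = -3 + X + z$)
$k{\left(v,2 \right)} \left(D{\left(5 \left(-2\right)^{2} \right)} - 13\right) = \left(-3 + 2 - 2\right) \left(\left(5 \left(-2\right)^{2}\right)^{2} - 13\right) = - 3 \left(\left(5 \cdot 4\right)^{2} - 13\right) = - 3 \left(20^{2} - 13\right) = - 3 \left(400 - 13\right) = \left(-3\right) 387 = -1161$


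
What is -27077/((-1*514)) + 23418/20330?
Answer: 281256131/5224810 ≈ 53.831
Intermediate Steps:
-27077/((-1*514)) + 23418/20330 = -27077/(-514) + 23418*(1/20330) = -27077*(-1/514) + 11709/10165 = 27077/514 + 11709/10165 = 281256131/5224810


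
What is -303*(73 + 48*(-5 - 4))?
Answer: 108777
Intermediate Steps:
-303*(73 + 48*(-5 - 4)) = -303*(73 + 48*(-9)) = -303*(73 - 432) = -303*(-359) = 108777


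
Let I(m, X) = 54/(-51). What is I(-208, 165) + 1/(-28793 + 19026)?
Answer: -175823/166039 ≈ -1.0589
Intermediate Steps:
I(m, X) = -18/17 (I(m, X) = 54*(-1/51) = -18/17)
I(-208, 165) + 1/(-28793 + 19026) = -18/17 + 1/(-28793 + 19026) = -18/17 + 1/(-9767) = -18/17 - 1/9767 = -175823/166039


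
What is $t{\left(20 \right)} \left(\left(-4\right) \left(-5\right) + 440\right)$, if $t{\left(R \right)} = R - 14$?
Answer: $2760$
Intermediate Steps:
$t{\left(R \right)} = -14 + R$
$t{\left(20 \right)} \left(\left(-4\right) \left(-5\right) + 440\right) = \left(-14 + 20\right) \left(\left(-4\right) \left(-5\right) + 440\right) = 6 \left(20 + 440\right) = 6 \cdot 460 = 2760$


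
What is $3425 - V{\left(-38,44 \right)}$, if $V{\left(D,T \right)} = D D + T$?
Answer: $1937$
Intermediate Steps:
$V{\left(D,T \right)} = T + D^{2}$ ($V{\left(D,T \right)} = D^{2} + T = T + D^{2}$)
$3425 - V{\left(-38,44 \right)} = 3425 - \left(44 + \left(-38\right)^{2}\right) = 3425 - \left(44 + 1444\right) = 3425 - 1488 = 1937$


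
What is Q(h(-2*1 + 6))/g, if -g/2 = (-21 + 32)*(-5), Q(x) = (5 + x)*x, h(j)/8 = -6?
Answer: 1032/55 ≈ 18.764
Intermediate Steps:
h(j) = -48 (h(j) = 8*(-6) = -48)
Q(x) = x*(5 + x)
g = 110 (g = -2*(-21 + 32)*(-5) = -22*(-5) = -2*(-55) = 110)
Q(h(-2*1 + 6))/g = -48*(5 - 48)/110 = -48*(-43)*(1/110) = 2064*(1/110) = 1032/55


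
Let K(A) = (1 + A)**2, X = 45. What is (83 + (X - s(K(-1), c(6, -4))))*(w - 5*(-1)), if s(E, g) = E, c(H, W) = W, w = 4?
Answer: 1152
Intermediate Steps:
(83 + (X - s(K(-1), c(6, -4))))*(w - 5*(-1)) = (83 + (45 - (1 - 1)**2))*(4 - 5*(-1)) = (83 + (45 - 1*0**2))*(4 + 5) = (83 + (45 - 1*0))*9 = (83 + (45 + 0))*9 = (83 + 45)*9 = 128*9 = 1152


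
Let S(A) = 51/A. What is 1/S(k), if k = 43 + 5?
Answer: 16/17 ≈ 0.94118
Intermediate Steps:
k = 48
1/S(k) = 1/(51/48) = 1/(51*(1/48)) = 1/(17/16) = 16/17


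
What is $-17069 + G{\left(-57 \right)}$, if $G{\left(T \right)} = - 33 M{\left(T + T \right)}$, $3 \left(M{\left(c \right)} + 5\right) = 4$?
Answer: $-16948$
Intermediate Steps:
$M{\left(c \right)} = - \frac{11}{3}$ ($M{\left(c \right)} = -5 + \frac{1}{3} \cdot 4 = -5 + \frac{4}{3} = - \frac{11}{3}$)
$G{\left(T \right)} = 121$ ($G{\left(T \right)} = \left(-33\right) \left(- \frac{11}{3}\right) = 121$)
$-17069 + G{\left(-57 \right)} = -17069 + 121 = -16948$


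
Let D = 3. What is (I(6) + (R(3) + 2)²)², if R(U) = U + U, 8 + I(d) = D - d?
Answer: 2809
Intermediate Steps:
I(d) = -5 - d (I(d) = -8 + (3 - d) = -5 - d)
R(U) = 2*U
(I(6) + (R(3) + 2)²)² = ((-5 - 1*6) + (2*3 + 2)²)² = ((-5 - 6) + (6 + 2)²)² = (-11 + 8²)² = (-11 + 64)² = 53² = 2809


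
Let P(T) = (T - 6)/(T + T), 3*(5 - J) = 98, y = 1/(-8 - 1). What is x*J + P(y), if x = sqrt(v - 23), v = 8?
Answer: 55/2 - 83*I*sqrt(15)/3 ≈ 27.5 - 107.15*I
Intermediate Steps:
y = -1/9 (y = 1/(-9) = -1/9 ≈ -0.11111)
J = -83/3 (J = 5 - 1/3*98 = 5 - 98/3 = -83/3 ≈ -27.667)
P(T) = (-6 + T)/(2*T) (P(T) = (-6 + T)/((2*T)) = (-6 + T)*(1/(2*T)) = (-6 + T)/(2*T))
x = I*sqrt(15) (x = sqrt(8 - 23) = sqrt(-15) = I*sqrt(15) ≈ 3.873*I)
x*J + P(y) = (I*sqrt(15))*(-83/3) + (-6 - 1/9)/(2*(-1/9)) = -83*I*sqrt(15)/3 + (1/2)*(-9)*(-55/9) = -83*I*sqrt(15)/3 + 55/2 = 55/2 - 83*I*sqrt(15)/3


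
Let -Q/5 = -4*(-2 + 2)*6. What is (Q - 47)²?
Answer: 2209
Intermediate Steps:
Q = 0 (Q = -5*(-4*(-2 + 2))*6 = -5*(-4*0)*6 = -0*6 = -5*0 = 0)
(Q - 47)² = (0 - 47)² = (-47)² = 2209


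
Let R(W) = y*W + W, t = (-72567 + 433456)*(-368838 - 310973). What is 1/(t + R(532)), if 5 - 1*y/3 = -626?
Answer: -1/245335304371 ≈ -4.0761e-12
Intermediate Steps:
y = 1893 (y = 15 - 3*(-626) = 15 + 1878 = 1893)
t = -245336311979 (t = 360889*(-679811) = -245336311979)
R(W) = 1894*W (R(W) = 1893*W + W = 1894*W)
1/(t + R(532)) = 1/(-245336311979 + 1894*532) = 1/(-245336311979 + 1007608) = 1/(-245335304371) = -1/245335304371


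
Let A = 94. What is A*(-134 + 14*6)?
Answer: -4700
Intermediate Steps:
A*(-134 + 14*6) = 94*(-134 + 14*6) = 94*(-134 + 84) = 94*(-50) = -4700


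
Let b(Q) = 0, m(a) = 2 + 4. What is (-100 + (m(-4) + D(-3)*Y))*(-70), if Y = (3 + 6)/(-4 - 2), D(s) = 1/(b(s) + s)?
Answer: 6545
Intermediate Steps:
m(a) = 6
D(s) = 1/s (D(s) = 1/(0 + s) = 1/s)
Y = -3/2 (Y = 9/(-6) = 9*(-⅙) = -3/2 ≈ -1.5000)
(-100 + (m(-4) + D(-3)*Y))*(-70) = (-100 + (6 - 3/2/(-3)))*(-70) = (-100 + (6 - ⅓*(-3/2)))*(-70) = (-100 + (6 + ½))*(-70) = (-100 + 13/2)*(-70) = -187/2*(-70) = 6545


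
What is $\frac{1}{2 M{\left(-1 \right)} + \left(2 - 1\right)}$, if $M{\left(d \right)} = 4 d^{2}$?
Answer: $\frac{1}{9} \approx 0.11111$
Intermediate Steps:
$\frac{1}{2 M{\left(-1 \right)} + \left(2 - 1\right)} = \frac{1}{2 \cdot 4 \left(-1\right)^{2} + \left(2 - 1\right)} = \frac{1}{2 \cdot 4 \cdot 1 + \left(2 - 1\right)} = \frac{1}{2 \cdot 4 + 1} = \frac{1}{8 + 1} = \frac{1}{9}$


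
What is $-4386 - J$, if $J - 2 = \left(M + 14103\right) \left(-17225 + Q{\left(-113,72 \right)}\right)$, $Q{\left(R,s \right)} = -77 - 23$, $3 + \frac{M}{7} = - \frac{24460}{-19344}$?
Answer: $\frac{393520813219}{1612} \approx 2.4412 \cdot 10^{8}$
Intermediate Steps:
$M = - \frac{58751}{4836}$ ($M = -21 + 7 \left(- \frac{24460}{-19344}\right) = -21 + 7 \left(\left(-24460\right) \left(- \frac{1}{19344}\right)\right) = -21 + 7 \cdot \frac{6115}{4836} = -21 + \frac{42805}{4836} = - \frac{58751}{4836} \approx -12.149$)
$Q{\left(R,s \right)} = -100$
$J = - \frac{393527883451}{1612}$ ($J = 2 + \left(- \frac{58751}{4836} + 14103\right) \left(-17225 - 100\right) = 2 + \frac{68143357}{4836} \left(-17325\right) = 2 - \frac{393527886675}{1612} = - \frac{393527883451}{1612} \approx -2.4412 \cdot 10^{8}$)
$-4386 - J = -4386 - - \frac{393527883451}{1612} = -4386 + \frac{393527883451}{1612} = \frac{393520813219}{1612}$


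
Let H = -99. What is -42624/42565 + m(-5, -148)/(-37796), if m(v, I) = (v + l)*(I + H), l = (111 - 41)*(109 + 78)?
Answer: 135958850471/1608786740 ≈ 84.510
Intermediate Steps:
l = 13090 (l = 70*187 = 13090)
m(v, I) = (-99 + I)*(13090 + v) (m(v, I) = (v + 13090)*(I - 99) = (13090 + v)*(-99 + I) = (-99 + I)*(13090 + v))
-42624/42565 + m(-5, -148)/(-37796) = -42624/42565 + (-1295910 - 99*(-5) + 13090*(-148) - 148*(-5))/(-37796) = -42624*1/42565 + (-1295910 + 495 - 1937320 + 740)*(-1/37796) = -42624/42565 - 3231995*(-1/37796) = -42624/42565 + 3231995/37796 = 135958850471/1608786740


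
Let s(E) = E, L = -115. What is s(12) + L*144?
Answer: -16548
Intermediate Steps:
s(12) + L*144 = 12 - 115*144 = 12 - 16560 = -16548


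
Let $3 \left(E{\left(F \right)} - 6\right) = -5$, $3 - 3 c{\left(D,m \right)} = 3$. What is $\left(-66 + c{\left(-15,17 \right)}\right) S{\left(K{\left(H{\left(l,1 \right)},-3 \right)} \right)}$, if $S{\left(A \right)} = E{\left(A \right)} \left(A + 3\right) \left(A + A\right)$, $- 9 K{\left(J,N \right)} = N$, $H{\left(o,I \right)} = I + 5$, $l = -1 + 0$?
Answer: $- \frac{5720}{9} \approx -635.56$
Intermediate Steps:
$l = -1$
$c{\left(D,m \right)} = 0$ ($c{\left(D,m \right)} = 1 - 1 = 0$)
$E{\left(F \right)} = \frac{13}{3}$ ($E{\left(F \right)} = 6 + \frac{1}{3} \left(-5\right) = 6 - \frac{5}{3} = \frac{13}{3}$)
$H{\left(o,I \right)} = 5 + I$
$K{\left(J,N \right)} = - \frac{N}{9}$
$S{\left(A \right)} = \frac{26 A \left(3 + A\right)}{3}$ ($S{\left(A \right)} = \frac{13 \left(A + 3\right) \left(A + A\right)}{3} = \frac{13 \left(3 + A\right) 2 A}{3} = \frac{13 \cdot 2 A \left(3 + A\right)}{3} = \frac{26 A \left(3 + A\right)}{3}$)
$\left(-66 + c{\left(-15,17 \right)}\right) S{\left(K{\left(H{\left(l,1 \right)},-3 \right)} \right)} = \left(-66 + 0\right) \frac{26 \left(\left(- \frac{1}{9}\right) \left(-3\right)\right) \left(3 - - \frac{1}{3}\right)}{3} = - 66 \cdot \frac{26}{3} \cdot \frac{1}{3} \left(3 + \frac{1}{3}\right) = - 66 \cdot \frac{26}{3} \cdot \frac{1}{3} \cdot \frac{10}{3} = \left(-66\right) \frac{260}{27} = - \frac{5720}{9}$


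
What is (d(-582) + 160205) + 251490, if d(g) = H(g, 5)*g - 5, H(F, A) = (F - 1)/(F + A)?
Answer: 237205824/577 ≈ 4.1110e+5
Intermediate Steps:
H(F, A) = (-1 + F)/(A + F)
d(g) = -5 + g*(-1 + g)/(5 + g) (d(g) = ((-1 + g)/(5 + g))*g - 5 = g*(-1 + g)/(5 + g) - 5 = -5 + g*(-1 + g)/(5 + g))
(d(-582) + 160205) + 251490 = ((-25 + (-582)² - 6*(-582))/(5 - 582) + 160205) + 251490 = ((-25 + 338724 + 3492)/(-577) + 160205) + 251490 = (-1/577*342191 + 160205) + 251490 = (-342191/577 + 160205) + 251490 = 92096094/577 + 251490 = 237205824/577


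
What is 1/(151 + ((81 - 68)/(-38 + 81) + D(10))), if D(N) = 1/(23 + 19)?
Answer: 1806/273295 ≈ 0.0066082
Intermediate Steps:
D(N) = 1/42
1/(151 + ((81 - 68)/(-38 + 81) + D(10))) = 1/(151 + ((81 - 68)/(-38 + 81) + 1/42)) = 1/(151 + (13/43 + 1/42)) = 1/(151 + 589/1806) = 1/(273295/1806) = 1806/273295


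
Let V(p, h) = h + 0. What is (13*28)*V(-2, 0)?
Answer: 0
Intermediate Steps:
V(p, h) = h
(13*28)*V(-2, 0) = (13*28)*0 = 364*0 = 0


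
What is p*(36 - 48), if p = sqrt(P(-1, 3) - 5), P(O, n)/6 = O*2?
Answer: -12*I*sqrt(17) ≈ -49.477*I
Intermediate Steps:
P(O, n) = 12*O (P(O, n) = 6*(O*2) = 6*(2*O) = 12*O)
p = I*sqrt(17) (p = sqrt(12*(-1) - 5) = sqrt(-12 - 5) = sqrt(-17) = I*sqrt(17) ≈ 4.1231*I)
p*(36 - 48) = (I*sqrt(17))*(36 - 48) = (I*sqrt(17))*(-12) = -12*I*sqrt(17)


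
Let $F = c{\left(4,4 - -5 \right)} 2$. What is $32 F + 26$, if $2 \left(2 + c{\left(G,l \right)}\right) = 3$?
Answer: $-6$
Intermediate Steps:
$c{\left(G,l \right)} = - \frac{1}{2}$ ($c{\left(G,l \right)} = -2 + \frac{1}{2} \cdot 3 = -2 + \frac{3}{2} = - \frac{1}{2}$)
$F = -1$ ($F = \left(- \frac{1}{2}\right) 2 = -1$)
$32 F + 26 = 32 \left(-1\right) + 26 = -32 + 26 = -6$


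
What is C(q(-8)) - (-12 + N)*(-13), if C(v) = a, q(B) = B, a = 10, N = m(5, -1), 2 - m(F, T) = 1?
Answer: -133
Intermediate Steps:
m(F, T) = 1 (m(F, T) = 2 - 1*1 = 2 - 1 = 1)
N = 1
C(v) = 10
C(q(-8)) - (-12 + N)*(-13) = 10 - (-12 + 1)*(-13) = 10 - (-11)*(-13) = 10 - 1*143 = 10 - 143 = -133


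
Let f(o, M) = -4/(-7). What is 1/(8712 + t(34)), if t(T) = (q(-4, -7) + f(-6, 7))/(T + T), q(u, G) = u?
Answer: 119/1036722 ≈ 0.00011478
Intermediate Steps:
f(o, M) = 4/7 (f(o, M) = -4*(-⅐) = 4/7)
t(T) = -12/(7*T) (t(T) = (-4 + 4/7)/(T + T) = -24*1/(2*T)/7 = -12/(7*T))
1/(8712 + t(34)) = 1/(8712 - 12/7/34) = 1/(8712 - 12/7*1/34) = 1/(8712 - 6/119) = 1/(1036722/119) = 119/1036722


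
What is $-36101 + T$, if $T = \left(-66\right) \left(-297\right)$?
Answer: $-16499$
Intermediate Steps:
$T = 19602$
$-36101 + T = -36101 + 19602 = -16499$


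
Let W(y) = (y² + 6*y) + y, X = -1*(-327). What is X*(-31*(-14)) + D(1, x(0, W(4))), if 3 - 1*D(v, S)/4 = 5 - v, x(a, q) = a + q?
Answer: 141914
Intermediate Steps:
X = 327
W(y) = y² + 7*y
D(v, S) = -8 + 4*v (D(v, S) = 12 - 4*(5 - v) = 12 + (-20 + 4*v) = -8 + 4*v)
X*(-31*(-14)) + D(1, x(0, W(4))) = 327*(-31*(-14)) + (-8 + 4*1) = 327*434 + (-8 + 4) = 141918 - 4 = 141914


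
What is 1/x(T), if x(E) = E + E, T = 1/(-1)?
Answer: -1/2 ≈ -0.50000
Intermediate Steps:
T = -1
x(E) = 2*E
1/x(T) = 1/(2*(-1)) = 1/(-2) = -1/2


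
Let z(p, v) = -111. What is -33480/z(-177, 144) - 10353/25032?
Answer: 13284479/44104 ≈ 301.21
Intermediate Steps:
-33480/z(-177, 144) - 10353/25032 = -33480/(-111) - 10353/25032 = -33480*(-1/111) - 10353*1/25032 = 11160/37 - 493/1192 = 13284479/44104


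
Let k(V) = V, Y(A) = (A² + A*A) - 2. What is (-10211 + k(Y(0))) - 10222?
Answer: -20435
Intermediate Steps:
Y(A) = -2 + 2*A² (Y(A) = (A² + A²) - 2 = 2*A² - 2 = -2 + 2*A²)
(-10211 + k(Y(0))) - 10222 = (-10211 + (-2 + 2*0²)) - 10222 = (-10211 + (-2 + 2*0)) - 10222 = (-10211 + (-2 + 0)) - 10222 = (-10211 - 2) - 10222 = -10213 - 10222 = -20435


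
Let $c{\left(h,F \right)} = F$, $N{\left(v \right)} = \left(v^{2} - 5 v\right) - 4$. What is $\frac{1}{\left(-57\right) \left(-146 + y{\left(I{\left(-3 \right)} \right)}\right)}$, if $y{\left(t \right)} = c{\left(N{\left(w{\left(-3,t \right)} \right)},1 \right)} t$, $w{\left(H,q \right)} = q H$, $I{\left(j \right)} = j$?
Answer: $\frac{1}{8493} \approx 0.00011774$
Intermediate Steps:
$w{\left(H,q \right)} = H q$
$N{\left(v \right)} = -4 + v^{2} - 5 v$
$y{\left(t \right)} = t$ ($y{\left(t \right)} = 1 t = t$)
$\frac{1}{\left(-57\right) \left(-146 + y{\left(I{\left(-3 \right)} \right)}\right)} = \frac{1}{\left(-57\right) \left(-146 - 3\right)} = \frac{1}{\left(-57\right) \left(-149\right)} = \frac{1}{8493}$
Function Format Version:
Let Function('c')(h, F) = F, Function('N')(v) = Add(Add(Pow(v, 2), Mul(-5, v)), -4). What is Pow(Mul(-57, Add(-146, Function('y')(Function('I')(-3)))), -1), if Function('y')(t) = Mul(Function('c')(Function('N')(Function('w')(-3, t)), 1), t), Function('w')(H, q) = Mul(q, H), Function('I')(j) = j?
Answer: Rational(1, 8493) ≈ 0.00011774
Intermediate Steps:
Function('w')(H, q) = Mul(H, q)
Function('N')(v) = Add(-4, Pow(v, 2), Mul(-5, v))
Function('y')(t) = t (Function('y')(t) = Mul(1, t) = t)
Pow(Mul(-57, Add(-146, Function('y')(Function('I')(-3)))), -1) = Pow(Mul(-57, Add(-146, -3)), -1) = Pow(Mul(-57, -149), -1) = Pow(8493, -1) = Rational(1, 8493)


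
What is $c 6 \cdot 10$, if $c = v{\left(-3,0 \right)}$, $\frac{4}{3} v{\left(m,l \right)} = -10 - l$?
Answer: $-450$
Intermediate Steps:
$v{\left(m,l \right)} = - \frac{15}{2} - \frac{3 l}{4}$ ($v{\left(m,l \right)} = \frac{3 \left(-10 - l\right)}{4} = - \frac{15}{2} - \frac{3 l}{4}$)
$c = - \frac{15}{2}$ ($c = - \frac{15}{2} - 0 = - \frac{15}{2} + 0 = - \frac{15}{2} \approx -7.5$)
$c 6 \cdot 10 = - \frac{15 \cdot 6 \cdot 10}{2} = \left(- \frac{15}{2}\right) 60 = -450$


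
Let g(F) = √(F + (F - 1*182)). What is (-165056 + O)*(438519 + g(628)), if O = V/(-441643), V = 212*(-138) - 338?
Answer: -31966192186189866/441643 - 72895797414*√1074/441643 ≈ -7.2386e+10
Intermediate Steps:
V = -29594 (V = -29256 - 338 = -29594)
O = 29594/441643 (O = -29594/(-441643) = -29594*(-1/441643) = 29594/441643 ≈ 0.067009)
g(F) = √(-182 + 2*F) (g(F) = √(F + (F - 182)) = √(F + (-182 + F)) = √(-182 + 2*F))
(-165056 + O)*(438519 + g(628)) = (-165056 + 29594/441643)*(438519 + √(-182 + 2*628)) = -72895797414*(438519 + √(-182 + 1256))/441643 = -72895797414*(438519 + √1074)/441643 = -31966192186189866/441643 - 72895797414*√1074/441643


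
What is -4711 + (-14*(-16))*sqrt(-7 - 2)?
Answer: -4711 + 672*I ≈ -4711.0 + 672.0*I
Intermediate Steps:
-4711 + (-14*(-16))*sqrt(-7 - 2) = -4711 + 224*sqrt(-9) = -4711 + 224*(3*I) = -4711 + 672*I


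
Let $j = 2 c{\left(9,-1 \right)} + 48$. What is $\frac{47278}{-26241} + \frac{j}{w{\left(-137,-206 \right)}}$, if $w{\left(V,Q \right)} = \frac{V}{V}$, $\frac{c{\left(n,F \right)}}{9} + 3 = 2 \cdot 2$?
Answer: $\frac{1684628}{26241} \approx 64.198$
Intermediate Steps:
$c{\left(n,F \right)} = 9$ ($c{\left(n,F \right)} = -27 + 9 \cdot 2 \cdot 2 = -27 + 9 \cdot 4 = -27 + 36 = 9$)
$w{\left(V,Q \right)} = 1$
$j = 66$ ($j = 2 \cdot 9 + 48 = 18 + 48 = 66$)
$\frac{47278}{-26241} + \frac{j}{w{\left(-137,-206 \right)}} = \frac{47278}{-26241} + \frac{66}{1} = 47278 \left(- \frac{1}{26241}\right) + 66 \cdot 1 = - \frac{47278}{26241} + 66 = \frac{1684628}{26241}$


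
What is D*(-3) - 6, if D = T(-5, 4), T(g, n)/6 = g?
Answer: 84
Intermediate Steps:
T(g, n) = 6*g
D = -30 (D = 6*(-5) = -30)
D*(-3) - 6 = -30*(-3) - 6 = 90 - 6 = 84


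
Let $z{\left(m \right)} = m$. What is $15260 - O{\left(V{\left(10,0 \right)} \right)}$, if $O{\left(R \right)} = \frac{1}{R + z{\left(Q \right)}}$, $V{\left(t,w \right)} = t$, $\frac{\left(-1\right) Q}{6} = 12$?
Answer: $\frac{946121}{62} \approx 15260.0$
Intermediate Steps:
$Q = -72$ ($Q = \left(-6\right) 12 = -72$)
$O{\left(R \right)} = \frac{1}{-72 + R}$ ($O{\left(R \right)} = \frac{1}{R - 72} = \frac{1}{-72 + R}$)
$15260 - O{\left(V{\left(10,0 \right)} \right)} = 15260 - \frac{1}{-72 + 10} = 15260 - \frac{1}{-62} = 15260 - - \frac{1}{62} = 15260 + \frac{1}{62} = \frac{946121}{62}$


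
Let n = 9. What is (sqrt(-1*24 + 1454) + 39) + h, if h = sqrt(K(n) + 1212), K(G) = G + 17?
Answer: 39 + sqrt(1238) + sqrt(1430) ≈ 112.00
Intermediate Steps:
K(G) = 17 + G
h = sqrt(1238) (h = sqrt((17 + 9) + 1212) = sqrt(26 + 1212) = sqrt(1238) ≈ 35.185)
(sqrt(-1*24 + 1454) + 39) + h = (sqrt(-1*24 + 1454) + 39) + sqrt(1238) = (sqrt(-24 + 1454) + 39) + sqrt(1238) = (sqrt(1430) + 39) + sqrt(1238) = (39 + sqrt(1430)) + sqrt(1238) = 39 + sqrt(1238) + sqrt(1430)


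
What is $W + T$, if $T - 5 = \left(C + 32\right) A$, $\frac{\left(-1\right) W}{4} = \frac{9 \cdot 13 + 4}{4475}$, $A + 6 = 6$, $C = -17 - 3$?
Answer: $\frac{21891}{4475} \approx 4.8918$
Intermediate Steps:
$C = -20$
$A = 0$ ($A = -6 + 6 = 0$)
$W = - \frac{484}{4475}$ ($W = - 4 \frac{9 \cdot 13 + 4}{4475} = - 4 \left(117 + 4\right) \frac{1}{4475} = - 4 \cdot 121 \cdot \frac{1}{4475} = \left(-4\right) \frac{121}{4475} = - \frac{484}{4475} \approx -0.10816$)
$T = 5$ ($T = 5 + \left(-20 + 32\right) 0 = 5 + 12 \cdot 0 = 5 + 0 = 5$)
$W + T = - \frac{484}{4475} + 5 = \frac{21891}{4475}$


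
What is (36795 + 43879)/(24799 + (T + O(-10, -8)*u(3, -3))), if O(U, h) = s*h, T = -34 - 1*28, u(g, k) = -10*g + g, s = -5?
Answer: 80674/23657 ≈ 3.4102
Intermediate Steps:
u(g, k) = -9*g
T = -62 (T = -34 - 28 = -62)
O(U, h) = -5*h
(36795 + 43879)/(24799 + (T + O(-10, -8)*u(3, -3))) = (36795 + 43879)/(24799 + (-62 + (-5*(-8))*(-9*3))) = 80674/(24799 + (-62 + 40*(-27))) = 80674/(24799 + (-62 - 1080)) = 80674/(24799 - 1142) = 80674/23657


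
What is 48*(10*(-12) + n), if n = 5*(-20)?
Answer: -10560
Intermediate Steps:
n = -100
48*(10*(-12) + n) = 48*(10*(-12) - 100) = 48*(-120 - 100) = 48*(-220) = -10560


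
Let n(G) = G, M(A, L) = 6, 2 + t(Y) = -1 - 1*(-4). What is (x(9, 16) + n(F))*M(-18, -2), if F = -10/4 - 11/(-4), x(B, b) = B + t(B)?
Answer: 123/2 ≈ 61.500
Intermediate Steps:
t(Y) = 1 (t(Y) = -2 + (-1 - 1*(-4)) = -2 + (-1 + 4) = -2 + 3 = 1)
x(B, b) = 1 + B (x(B, b) = B + 1 = 1 + B)
F = 1/4 (F = -10*1/4 - 11*(-1/4) = -5/2 + 11/4 = 1/4 ≈ 0.25000)
(x(9, 16) + n(F))*M(-18, -2) = ((1 + 9) + 1/4)*6 = (10 + 1/4)*6 = (41/4)*6 = 123/2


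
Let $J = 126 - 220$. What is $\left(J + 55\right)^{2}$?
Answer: $1521$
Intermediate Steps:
$J = -94$ ($J = 126 - 220 = -94$)
$\left(J + 55\right)^{2} = \left(-94 + 55\right)^{2} = \left(-39\right)^{2} = 1521$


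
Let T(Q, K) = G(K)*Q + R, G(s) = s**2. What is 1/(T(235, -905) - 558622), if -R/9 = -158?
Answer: 1/191913675 ≈ 5.2107e-9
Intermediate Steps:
R = 1422 (R = -9*(-158) = 1422)
T(Q, K) = 1422 + Q*K**2 (T(Q, K) = K**2*Q + 1422 = Q*K**2 + 1422 = 1422 + Q*K**2)
1/(T(235, -905) - 558622) = 1/((1422 + 235*(-905)**2) - 558622) = 1/((1422 + 235*819025) - 558622) = 1/((1422 + 192470875) - 558622) = 1/(192472297 - 558622) = 1/191913675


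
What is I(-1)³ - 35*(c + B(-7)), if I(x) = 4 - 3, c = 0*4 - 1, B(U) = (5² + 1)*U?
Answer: 6406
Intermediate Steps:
B(U) = 26*U (B(U) = (25 + 1)*U = 26*U)
c = -1 (c = 0 - 1 = -1)
I(x) = 1
I(-1)³ - 35*(c + B(-7)) = 1³ - 35*(-1 + 26*(-7)) = 1 - 35*(-1 - 182) = 1 - 35*(-183) = 1 - 1*(-6405) = 1 + 6405 = 6406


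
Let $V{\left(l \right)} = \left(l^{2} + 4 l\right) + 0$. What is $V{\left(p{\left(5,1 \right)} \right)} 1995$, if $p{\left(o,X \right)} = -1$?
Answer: $-5985$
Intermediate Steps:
$V{\left(l \right)} = l^{2} + 4 l$
$V{\left(p{\left(5,1 \right)} \right)} 1995 = - (4 - 1) 1995 = \left(-1\right) 3 \cdot 1995 = \left(-3\right) 1995 = -5985$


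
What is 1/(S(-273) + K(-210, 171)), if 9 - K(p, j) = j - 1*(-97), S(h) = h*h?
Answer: 1/74270 ≈ 1.3464e-5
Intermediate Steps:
S(h) = h**2
K(p, j) = -88 - j (K(p, j) = 9 - (j - 1*(-97)) = 9 - (j + 97) = 9 - (97 + j) = 9 + (-97 - j) = -88 - j)
1/(S(-273) + K(-210, 171)) = 1/((-273)**2 + (-88 - 1*171)) = 1/(74529 + (-88 - 171)) = 1/(74529 - 259) = 1/74270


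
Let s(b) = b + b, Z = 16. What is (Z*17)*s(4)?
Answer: 2176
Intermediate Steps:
s(b) = 2*b
(Z*17)*s(4) = (16*17)*(2*4) = 272*8 = 2176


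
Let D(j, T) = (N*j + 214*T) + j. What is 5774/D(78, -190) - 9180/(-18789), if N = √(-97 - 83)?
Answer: 893828017889/2580346361243 - 675558*I*√5/411998461 ≈ 0.3464 - 0.0036665*I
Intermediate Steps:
N = 6*I*√5 (N = √(-180) = 6*I*√5 ≈ 13.416*I)
D(j, T) = j + 214*T + 6*I*j*√5 (D(j, T) = ((6*I*√5)*j + 214*T) + j = (6*I*j*√5 + 214*T) + j = (214*T + 6*I*j*√5) + j = j + 214*T + 6*I*j*√5)
5774/D(78, -190) - 9180/(-18789) = 5774/(78 + 214*(-190) + 6*I*78*√5) - 9180/(-18789) = 5774/(78 - 40660 + 468*I*√5) - 9180*(-1/18789) = 5774/(-40582 + 468*I*√5) + 3060/6263 = 3060/6263 + 5774/(-40582 + 468*I*√5)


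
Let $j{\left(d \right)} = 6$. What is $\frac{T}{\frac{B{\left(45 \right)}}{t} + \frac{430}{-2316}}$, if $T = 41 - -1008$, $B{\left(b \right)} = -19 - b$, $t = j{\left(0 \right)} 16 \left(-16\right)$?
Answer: $- \frac{4858968}{667} \approx -7284.8$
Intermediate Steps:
$t = -1536$ ($t = 6 \cdot 16 \left(-16\right) = 96 \left(-16\right) = -1536$)
$T = 1049$ ($T = 41 + 1008 = 1049$)
$\frac{T}{\frac{B{\left(45 \right)}}{t} + \frac{430}{-2316}} = \frac{1049}{\frac{-19 - 45}{-1536} + \frac{430}{-2316}} = \frac{1049}{\left(-19 - 45\right) \left(- \frac{1}{1536}\right) + 430 \left(- \frac{1}{2316}\right)} = \frac{1049}{\left(-64\right) \left(- \frac{1}{1536}\right) - \frac{215}{1158}} = \frac{1049}{\frac{1}{24} - \frac{215}{1158}} = \frac{1049}{- \frac{667}{4632}} = 1049 \left(- \frac{4632}{667}\right) = - \frac{4858968}{667}$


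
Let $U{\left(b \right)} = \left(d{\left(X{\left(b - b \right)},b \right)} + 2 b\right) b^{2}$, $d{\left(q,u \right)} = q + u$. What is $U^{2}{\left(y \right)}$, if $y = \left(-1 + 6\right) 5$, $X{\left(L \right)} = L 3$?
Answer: $2197265625$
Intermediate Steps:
$X{\left(L \right)} = 3 L$
$y = 25$ ($y = 5 \cdot 5 = 25$)
$U{\left(b \right)} = 3 b^{3}$ ($U{\left(b \right)} = \left(\left(3 \left(b - b\right) + b\right) + 2 b\right) b^{2} = \left(\left(3 \cdot 0 + b\right) + 2 b\right) b^{2} = \left(\left(0 + b\right) + 2 b\right) b^{2} = \left(b + 2 b\right) b^{2} = 3 b b^{2} = 3 b^{3}$)
$U^{2}{\left(y \right)} = \left(3 \cdot 25^{3}\right)^{2} = \left(3 \cdot 15625\right)^{2} = 46875^{2} = 2197265625$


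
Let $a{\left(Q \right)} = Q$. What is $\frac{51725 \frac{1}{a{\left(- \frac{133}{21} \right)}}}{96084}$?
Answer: $- \frac{51725}{608532} \approx -0.085$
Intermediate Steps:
$\frac{51725 \frac{1}{a{\left(- \frac{133}{21} \right)}}}{96084} = \frac{51725 \frac{1}{\left(-133\right) \frac{1}{21}}}{96084} = \frac{51725}{\left(-133\right) \frac{1}{21}} \cdot \frac{1}{96084} = \frac{51725}{- \frac{19}{3}} \cdot \frac{1}{96084} = 51725 \left(- \frac{3}{19}\right) \frac{1}{96084} = \left(- \frac{155175}{19}\right) \frac{1}{96084} = - \frac{51725}{608532}$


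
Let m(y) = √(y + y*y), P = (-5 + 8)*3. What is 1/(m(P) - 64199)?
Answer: -64199/4121511511 - 3*√10/4121511511 ≈ -1.5579e-5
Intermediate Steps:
P = 9 (P = 3*3 = 9)
m(y) = √(y + y²)
1/(m(P) - 64199) = 1/(√(9*(1 + 9)) - 64199) = 1/(√(9*10) - 64199) = 1/(√90 - 64199) = 1/(3*√10 - 64199) = 1/(-64199 + 3*√10)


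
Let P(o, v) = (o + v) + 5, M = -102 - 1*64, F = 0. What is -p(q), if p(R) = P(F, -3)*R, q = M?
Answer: 332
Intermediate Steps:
M = -166 (M = -102 - 64 = -166)
P(o, v) = 5 + o + v
q = -166
p(R) = 2*R (p(R) = (5 + 0 - 3)*R = 2*R)
-p(q) = -2*(-166) = -1*(-332) = 332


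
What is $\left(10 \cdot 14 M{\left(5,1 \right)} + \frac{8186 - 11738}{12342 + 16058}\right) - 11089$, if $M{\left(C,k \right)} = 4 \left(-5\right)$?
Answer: $- \frac{24653197}{1775} \approx -13889.0$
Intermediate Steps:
$M{\left(C,k \right)} = -20$
$\left(10 \cdot 14 M{\left(5,1 \right)} + \frac{8186 - 11738}{12342 + 16058}\right) - 11089 = \left(10 \cdot 14 \left(-20\right) + \frac{8186 - 11738}{12342 + 16058}\right) - 11089 = \left(140 \left(-20\right) - \frac{3552}{28400}\right) - 11089 = \left(-2800 - \frac{222}{1775}\right) - 11089 = - \frac{4970222}{1775} - 11089 = - \frac{24653197}{1775}$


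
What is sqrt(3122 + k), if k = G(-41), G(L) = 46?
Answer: 12*sqrt(22) ≈ 56.285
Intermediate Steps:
k = 46
sqrt(3122 + k) = sqrt(3122 + 46) = sqrt(3168) = 12*sqrt(22)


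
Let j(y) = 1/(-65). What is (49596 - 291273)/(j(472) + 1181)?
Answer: -5236335/25588 ≈ -204.64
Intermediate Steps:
j(y) = -1/65
(49596 - 291273)/(j(472) + 1181) = (49596 - 291273)/(-1/65 + 1181) = -241677/76764/65 = -241677*65/76764 = -5236335/25588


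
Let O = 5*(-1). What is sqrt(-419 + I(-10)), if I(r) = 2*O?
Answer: I*sqrt(429) ≈ 20.712*I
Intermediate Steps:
O = -5
I(r) = -10 (I(r) = 2*(-5) = -10)
sqrt(-419 + I(-10)) = sqrt(-419 - 10) = sqrt(-429) = I*sqrt(429)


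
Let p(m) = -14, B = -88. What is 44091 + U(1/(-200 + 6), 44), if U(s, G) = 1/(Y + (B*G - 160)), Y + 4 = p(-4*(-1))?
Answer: 178568549/4050 ≈ 44091.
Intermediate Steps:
Y = -18 (Y = -4 - 14 = -18)
U(s, G) = 1/(-178 - 88*G) (U(s, G) = 1/(-18 + (-88*G - 160)) = 1/(-18 + (-160 - 88*G)) = 1/(-178 - 88*G))
44091 + U(1/(-200 + 6), 44) = 44091 - 1/(178 + 88*44) = 44091 - 1/(178 + 3872) = 44091 - 1/4050 = 178568549/4050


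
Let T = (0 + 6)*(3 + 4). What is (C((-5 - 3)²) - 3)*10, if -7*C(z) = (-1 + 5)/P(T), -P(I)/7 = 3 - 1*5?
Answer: -1490/49 ≈ -30.408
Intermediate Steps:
T = 42 (T = 6*7 = 42)
P(I) = 14 (P(I) = -7*(3 - 1*5) = -7*(3 - 5) = -7*(-2) = 14)
C(z) = -2/49 (C(z) = -(-1 + 5)/(7*14) = -4/(7*14) = -⅐*2/7 = -2/49)
(C((-5 - 3)²) - 3)*10 = (-2/49 - 3)*10 = -149/49*10 = -1490/49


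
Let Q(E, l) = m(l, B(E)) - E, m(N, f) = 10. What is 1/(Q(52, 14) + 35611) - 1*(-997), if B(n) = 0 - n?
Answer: 35462294/35569 ≈ 997.00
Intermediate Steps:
B(n) = -n
Q(E, l) = 10 - E
1/(Q(52, 14) + 35611) - 1*(-997) = 1/((10 - 1*52) + 35611) - 1*(-997) = 1/((10 - 52) + 35611) + 997 = 1/(-42 + 35611) + 997 = 1/35569 + 997 = 35462294/35569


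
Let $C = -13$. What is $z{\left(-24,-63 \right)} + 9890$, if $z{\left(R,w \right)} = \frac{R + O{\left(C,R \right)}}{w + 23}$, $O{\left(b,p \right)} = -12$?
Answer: $\frac{98909}{10} \approx 9890.9$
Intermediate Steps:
$z{\left(R,w \right)} = \frac{-12 + R}{23 + w}$ ($z{\left(R,w \right)} = \frac{R - 12}{w + 23} = \frac{-12 + R}{23 + w}$)
$z{\left(-24,-63 \right)} + 9890 = \frac{-12 - 24}{23 - 63} + 9890 = \frac{1}{-40} \left(-36\right) + 9890 = \left(- \frac{1}{40}\right) \left(-36\right) + 9890 = \frac{9}{10} + 9890 = \frac{98909}{10}$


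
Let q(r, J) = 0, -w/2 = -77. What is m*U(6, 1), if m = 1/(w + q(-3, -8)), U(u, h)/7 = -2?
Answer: -1/11 ≈ -0.090909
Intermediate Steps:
w = 154 (w = -2*(-77) = 154)
U(u, h) = -14 (U(u, h) = 7*(-2) = -14)
m = 1/154 (m = 1/(154 + 0) = 1/154 ≈ 0.0064935)
m*U(6, 1) = (1/154)*(-14) = -1/11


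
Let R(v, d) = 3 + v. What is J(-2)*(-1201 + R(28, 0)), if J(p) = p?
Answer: 2340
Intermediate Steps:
J(-2)*(-1201 + R(28, 0)) = -2*(-1201 + (3 + 28)) = -2*(-1201 + 31) = -2*(-1170) = 2340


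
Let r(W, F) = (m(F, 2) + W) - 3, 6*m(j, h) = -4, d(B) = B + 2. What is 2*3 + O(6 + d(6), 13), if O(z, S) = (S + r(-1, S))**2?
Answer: 679/9 ≈ 75.444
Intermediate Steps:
d(B) = 2 + B
m(j, h) = -2/3 (m(j, h) = (1/6)*(-4) = -2/3)
r(W, F) = -11/3 + W (r(W, F) = (-2/3 + W) - 3 = -11/3 + W)
O(z, S) = (-14/3 + S)**2 (O(z, S) = (S + (-11/3 - 1))**2 = (S - 14/3)**2 = (-14/3 + S)**2)
2*3 + O(6 + d(6), 13) = 2*3 + (-14 + 3*13)**2/9 = 6 + (-14 + 39)**2/9 = 6 + (1/9)*25**2 = 6 + (1/9)*625 = 6 + 625/9 = 679/9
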